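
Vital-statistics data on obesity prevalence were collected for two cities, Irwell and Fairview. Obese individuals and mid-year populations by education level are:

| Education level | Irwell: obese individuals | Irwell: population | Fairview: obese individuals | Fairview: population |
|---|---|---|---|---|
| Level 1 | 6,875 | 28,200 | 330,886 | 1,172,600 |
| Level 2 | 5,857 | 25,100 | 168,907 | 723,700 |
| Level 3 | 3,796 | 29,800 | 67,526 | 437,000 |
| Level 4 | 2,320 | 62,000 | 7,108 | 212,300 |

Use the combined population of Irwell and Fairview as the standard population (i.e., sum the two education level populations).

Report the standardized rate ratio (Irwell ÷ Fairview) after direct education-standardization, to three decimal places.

0.903

Education-specific rates per 1,000 for Irwell: 243.794, 233.347, 127.383, 37.419.
For Fairview: 282.181, 233.394, 154.522, 33.481.
Combined standard total = 2,690,700; weights = 0.4463, 0.2783, 0.1735, 0.1019.
Irwell: 0.4463×243.794 + 0.2783×233.347 + 0.1735×127.383 + 0.1019×37.419 = 199.6523 per 1,000.
Fairview: 0.4463×282.181 + 0.2783×233.394 + 0.1735×154.522 + 0.1019×33.481 = 221.1035 per 1,000.
Ratio = 199.6523 ÷ 221.1035 = 0.90298.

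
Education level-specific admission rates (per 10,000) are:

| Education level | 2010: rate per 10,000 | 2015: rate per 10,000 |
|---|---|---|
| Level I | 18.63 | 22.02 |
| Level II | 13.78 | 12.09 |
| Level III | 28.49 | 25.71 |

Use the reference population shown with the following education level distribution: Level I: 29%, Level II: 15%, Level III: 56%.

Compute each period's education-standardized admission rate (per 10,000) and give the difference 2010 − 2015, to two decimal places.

Standard weights: 0.29, 0.15, 0.56.
2010: 0.2900×18.63 + 0.1500×13.78 + 0.5600×28.49 = 23.4241 per 10,000.
2015: 0.2900×22.02 + 0.1500×12.09 + 0.5600×25.71 = 22.5969 per 10,000.
Difference = 23.4241 − 22.5969 = 0.8272.

0.83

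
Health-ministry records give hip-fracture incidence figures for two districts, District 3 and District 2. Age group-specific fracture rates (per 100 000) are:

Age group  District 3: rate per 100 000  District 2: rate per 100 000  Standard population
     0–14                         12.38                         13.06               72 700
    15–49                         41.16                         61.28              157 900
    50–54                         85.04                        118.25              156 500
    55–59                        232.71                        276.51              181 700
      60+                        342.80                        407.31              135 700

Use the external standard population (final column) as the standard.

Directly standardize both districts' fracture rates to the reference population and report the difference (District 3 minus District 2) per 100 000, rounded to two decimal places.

-35.68

Standard total = 704 500; weights = 0.1032, 0.2241, 0.2221, 0.2579, 0.1926.
District 3: 0.1032×12.38 + 0.2241×41.16 + 0.2221×85.04 + 0.2579×232.71 + 0.1926×342.80 = 155.4426 per 100 000.
District 2: 0.1032×13.06 + 0.2241×61.28 + 0.2221×118.25 + 0.2579×276.51 + 0.1926×407.31 = 191.1221 per 100 000.
Difference = 155.4426 − 191.1221 = -35.6795.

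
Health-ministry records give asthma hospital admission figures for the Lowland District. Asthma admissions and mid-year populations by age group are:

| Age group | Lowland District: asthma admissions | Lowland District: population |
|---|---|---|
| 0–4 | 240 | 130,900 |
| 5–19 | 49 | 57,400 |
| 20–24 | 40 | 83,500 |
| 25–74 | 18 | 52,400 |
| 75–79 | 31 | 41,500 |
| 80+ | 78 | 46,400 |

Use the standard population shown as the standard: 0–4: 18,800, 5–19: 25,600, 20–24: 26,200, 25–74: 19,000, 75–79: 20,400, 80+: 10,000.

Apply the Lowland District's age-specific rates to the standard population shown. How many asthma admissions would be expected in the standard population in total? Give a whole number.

107

Age-specific rates per 10,000 for the Lowland District: 18.33, 8.54, 4.79, 3.44, 7.47, 16.81.
Expected asthma admissions = Σ (standard pop × age-specific rate ÷ 10,000)
= 18,800×18.33/10,000 + 25,600×8.54/10,000 + 26,200×4.79/10,000 + 19,000×3.44/10,000 + 20,400×7.47/10,000 + 10,000×16.81/10,000
= 34.47 + 21.85 + 12.55 + 6.53 + 15.24 + 16.81 = 107.45.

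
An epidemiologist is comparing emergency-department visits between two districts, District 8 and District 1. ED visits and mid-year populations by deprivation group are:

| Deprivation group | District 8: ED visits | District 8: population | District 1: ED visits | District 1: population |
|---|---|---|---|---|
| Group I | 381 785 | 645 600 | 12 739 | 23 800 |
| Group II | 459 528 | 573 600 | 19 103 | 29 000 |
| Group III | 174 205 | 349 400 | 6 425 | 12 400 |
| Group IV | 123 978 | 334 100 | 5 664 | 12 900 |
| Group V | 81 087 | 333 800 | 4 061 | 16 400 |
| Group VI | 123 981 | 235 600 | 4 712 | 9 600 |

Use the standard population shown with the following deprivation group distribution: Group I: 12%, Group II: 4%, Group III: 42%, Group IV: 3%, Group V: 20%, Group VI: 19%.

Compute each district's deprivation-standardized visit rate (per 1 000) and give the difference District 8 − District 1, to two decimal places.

Deprivation-specific rates per 1 000 for District 8: 591.365, 801.130, 498.583, 371.081, 242.921, 526.235.
For District 1: 535.252, 658.724, 518.145, 439.070, 247.622, 490.833.
Standard weights: 0.12, 0.04, 0.42, 0.03, 0.20, 0.19.
District 8: 0.1200×591.365 + 0.0400×801.130 + 0.4200×498.583 + 0.0300×371.081 + 0.2000×242.921 + 0.1900×526.235 = 472.1152 per 1 000.
District 1: 0.1200×535.252 + 0.0400×658.724 + 0.4200×518.145 + 0.0300×439.070 + 0.2000×247.622 + 0.1900×490.833 = 464.1550 per 1 000.
Difference = 472.1152 − 464.1550 = 7.9602.

7.96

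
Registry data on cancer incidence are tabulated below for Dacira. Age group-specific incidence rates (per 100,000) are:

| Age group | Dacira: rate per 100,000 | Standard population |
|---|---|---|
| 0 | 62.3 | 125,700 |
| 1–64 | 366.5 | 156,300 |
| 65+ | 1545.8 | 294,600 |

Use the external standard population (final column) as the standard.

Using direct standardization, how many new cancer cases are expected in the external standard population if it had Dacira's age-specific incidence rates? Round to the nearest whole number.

Expected new cancer cases = Σ (standard pop × age-specific rate ÷ 100,000)
= 125,700×62.3/100,000 + 156,300×366.5/100,000 + 294,600×1545.8/100,000
= 78.31 + 572.84 + 4553.93 = 5205.08.

5205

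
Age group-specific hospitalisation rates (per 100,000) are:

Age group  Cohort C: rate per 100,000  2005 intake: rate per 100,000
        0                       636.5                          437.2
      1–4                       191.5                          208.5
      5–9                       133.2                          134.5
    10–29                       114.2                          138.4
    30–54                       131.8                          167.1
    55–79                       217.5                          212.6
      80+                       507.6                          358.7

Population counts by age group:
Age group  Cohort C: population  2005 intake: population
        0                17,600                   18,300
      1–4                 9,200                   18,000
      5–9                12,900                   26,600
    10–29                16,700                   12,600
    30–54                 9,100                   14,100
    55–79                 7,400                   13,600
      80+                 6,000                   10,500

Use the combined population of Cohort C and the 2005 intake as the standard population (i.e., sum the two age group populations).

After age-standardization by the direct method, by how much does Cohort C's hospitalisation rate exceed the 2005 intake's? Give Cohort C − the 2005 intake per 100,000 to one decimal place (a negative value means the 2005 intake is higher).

39.8

Combined standard total = 192,600; weights = 0.1864, 0.1412, 0.2051, 0.1521, 0.1205, 0.1090, 0.0857.
Cohort C: 0.1864×636.5 + 0.1412×191.5 + 0.2051×133.2 + 0.1521×114.2 + 0.1205×131.8 + 0.1090×217.5 + 0.0857×507.6 = 273.4542 per 100,000.
The 2005 intake: 0.1864×437.2 + 0.1412×208.5 + 0.2051×134.5 + 0.1521×138.4 + 0.1205×167.1 + 0.1090×212.6 + 0.0857×358.7 = 233.6159 per 100,000.
Difference = 273.4542 − 233.6159 = 39.8383.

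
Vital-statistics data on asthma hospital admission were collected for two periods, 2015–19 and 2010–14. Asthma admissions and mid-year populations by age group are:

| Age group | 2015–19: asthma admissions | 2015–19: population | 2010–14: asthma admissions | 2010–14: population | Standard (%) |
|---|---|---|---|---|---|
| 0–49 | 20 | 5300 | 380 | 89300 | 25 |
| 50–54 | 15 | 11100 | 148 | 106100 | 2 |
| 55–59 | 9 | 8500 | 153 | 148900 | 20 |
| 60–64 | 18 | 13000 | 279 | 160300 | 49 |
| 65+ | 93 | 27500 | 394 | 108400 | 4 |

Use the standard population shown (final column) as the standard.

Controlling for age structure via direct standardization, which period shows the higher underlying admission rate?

Age-specific rates per 10000 for 2015–19: 37.74, 13.51, 10.59, 13.85, 33.82.
For 2010–14: 42.55, 13.95, 10.28, 17.40, 36.35.
Standard weights: 0.25, 0.02, 0.20, 0.49, 0.04.
2015–19: 0.2500×37.74 + 0.0200×13.51 + 0.2000×10.59 + 0.4900×13.85 + 0.0400×33.82 = 19.9592 per 10000.
2010–14: 0.2500×42.55 + 0.0200×13.95 + 0.2000×10.28 + 0.4900×17.40 + 0.0400×36.35 = 22.9546 per 10000.
The crude rates (23.70 vs 22.09) would put 2015–19 higher, but that reflects its age composition; once standardized to a common age structure, 2010–14 has the higher underlying rate.

2010–14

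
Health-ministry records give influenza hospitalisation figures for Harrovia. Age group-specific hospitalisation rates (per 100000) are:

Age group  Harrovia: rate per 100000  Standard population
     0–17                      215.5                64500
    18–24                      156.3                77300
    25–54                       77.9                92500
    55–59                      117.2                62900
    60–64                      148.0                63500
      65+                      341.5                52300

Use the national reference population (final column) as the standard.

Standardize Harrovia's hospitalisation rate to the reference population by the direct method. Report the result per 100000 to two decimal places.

164.21

Standard total = 413000; weights = 0.1562, 0.1872, 0.2240, 0.1523, 0.1538, 0.1266.
Standardized rate: 0.1562×215.5 + 0.1872×156.3 + 0.2240×77.9 + 0.1523×117.2 + 0.1538×148.0 + 0.1266×341.5 = 164.2078 per 100000.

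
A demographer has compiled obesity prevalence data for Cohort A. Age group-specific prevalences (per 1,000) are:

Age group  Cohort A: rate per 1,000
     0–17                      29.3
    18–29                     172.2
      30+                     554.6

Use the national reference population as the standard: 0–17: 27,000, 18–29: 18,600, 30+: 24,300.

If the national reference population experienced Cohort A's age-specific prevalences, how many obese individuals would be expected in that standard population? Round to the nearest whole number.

Expected obese individuals = Σ (standard pop × age-specific rate ÷ 1,000)
= 27,000×29.3/1,000 + 18,600×172.2/1,000 + 24,300×554.6/1,000
= 791.10 + 3202.92 + 13476.78 = 17470.80.

17471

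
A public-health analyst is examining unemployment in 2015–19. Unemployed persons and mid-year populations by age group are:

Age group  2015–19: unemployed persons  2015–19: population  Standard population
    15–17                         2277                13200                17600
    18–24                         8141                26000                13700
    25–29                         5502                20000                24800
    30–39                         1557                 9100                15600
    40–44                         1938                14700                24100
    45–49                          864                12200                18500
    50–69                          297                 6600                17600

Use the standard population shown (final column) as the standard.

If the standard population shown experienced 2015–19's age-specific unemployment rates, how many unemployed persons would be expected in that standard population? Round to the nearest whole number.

Age-specific rates per 1000 for 2015–19: 172.500, 313.115, 275.100, 171.099, 131.837, 70.820, 45.000.
Expected unemployed persons = Σ (standard pop × age-specific rate ÷ 1000)
= 17600×172.500/1000 + 13700×313.115/1000 + 24800×275.100/1000 + 15600×171.099/1000 + 24100×131.837/1000 + 18500×70.820/1000 + 17600×45.000/1000
= 3036.00 + 4289.68 + 6822.48 + 2669.14 + 3177.27 + 1310.16 + 792.00 = 22096.73.

22097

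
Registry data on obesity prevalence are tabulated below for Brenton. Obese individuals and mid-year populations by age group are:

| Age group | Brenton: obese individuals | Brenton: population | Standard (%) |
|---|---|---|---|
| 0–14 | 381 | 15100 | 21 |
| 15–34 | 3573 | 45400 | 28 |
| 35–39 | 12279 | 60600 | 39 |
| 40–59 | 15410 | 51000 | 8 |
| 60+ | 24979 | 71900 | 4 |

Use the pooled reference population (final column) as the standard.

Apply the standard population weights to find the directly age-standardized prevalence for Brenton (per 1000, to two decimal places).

144.43

Age-specific rates per 1000 for Brenton: 25.232, 78.700, 202.624, 302.157, 347.413.
Standard weights: 0.21, 0.28, 0.39, 0.08, 0.04.
Standardized rate: 0.2100×25.232 + 0.2800×78.700 + 0.3900×202.624 + 0.0800×302.157 + 0.0400×347.413 = 144.4271 per 1000.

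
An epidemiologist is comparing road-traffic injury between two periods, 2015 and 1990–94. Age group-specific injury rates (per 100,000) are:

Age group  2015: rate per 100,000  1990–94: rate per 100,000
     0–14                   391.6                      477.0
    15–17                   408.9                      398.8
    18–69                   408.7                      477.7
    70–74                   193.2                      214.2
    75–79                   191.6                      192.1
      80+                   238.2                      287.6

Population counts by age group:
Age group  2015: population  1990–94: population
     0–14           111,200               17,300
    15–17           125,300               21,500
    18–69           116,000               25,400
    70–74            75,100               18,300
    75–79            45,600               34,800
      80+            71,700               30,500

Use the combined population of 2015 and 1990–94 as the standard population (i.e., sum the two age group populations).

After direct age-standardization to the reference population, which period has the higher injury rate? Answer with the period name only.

1990–94

Combined standard total = 692,700; weights = 0.1855, 0.2119, 0.2041, 0.1348, 0.1161, 0.1475.
2015: 0.1855×391.6 + 0.2119×408.9 + 0.2041×408.7 + 0.1348×193.2 + 0.1161×191.6 + 0.1475×238.2 = 326.1598 per 100,000.
1990–94: 0.1855×477.0 + 0.2119×398.8 + 0.2041×477.7 + 0.1348×214.2 + 0.1161×192.1 + 0.1475×287.6 = 364.1244 per 100,000.
The crude rates (334.95 vs 327.04) would put 2015 higher, but that reflects its age composition; once standardized to a common age structure, 1990–94 has the higher underlying rate.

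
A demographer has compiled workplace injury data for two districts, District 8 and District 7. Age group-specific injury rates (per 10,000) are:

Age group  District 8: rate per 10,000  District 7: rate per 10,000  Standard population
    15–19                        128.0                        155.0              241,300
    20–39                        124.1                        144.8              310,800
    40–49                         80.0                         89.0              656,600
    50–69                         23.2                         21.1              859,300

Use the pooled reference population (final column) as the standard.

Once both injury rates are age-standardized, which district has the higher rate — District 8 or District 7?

District 7

Standard total = 2,068,000; weights = 0.1167, 0.1503, 0.3175, 0.4155.
District 8: 0.1167×128.0 + 0.1503×124.1 + 0.3175×80.0 + 0.4155×23.2 = 68.6269 per 10,000.
District 7: 0.1167×155.0 + 0.1503×144.8 + 0.3175×89.0 + 0.4155×21.1 = 76.8733 per 10,000.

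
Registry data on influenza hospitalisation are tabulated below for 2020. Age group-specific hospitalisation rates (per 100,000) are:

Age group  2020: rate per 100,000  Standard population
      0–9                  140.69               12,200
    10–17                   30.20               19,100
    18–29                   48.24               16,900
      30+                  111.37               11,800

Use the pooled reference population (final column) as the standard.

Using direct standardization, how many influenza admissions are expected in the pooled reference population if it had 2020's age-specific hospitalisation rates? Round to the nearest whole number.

44

Expected influenza admissions = Σ (standard pop × age-specific rate ÷ 100,000)
= 12,200×140.69/100,000 + 19,100×30.20/100,000 + 16,900×48.24/100,000 + 11,800×111.37/100,000
= 17.16 + 5.77 + 8.15 + 13.14 = 44.23.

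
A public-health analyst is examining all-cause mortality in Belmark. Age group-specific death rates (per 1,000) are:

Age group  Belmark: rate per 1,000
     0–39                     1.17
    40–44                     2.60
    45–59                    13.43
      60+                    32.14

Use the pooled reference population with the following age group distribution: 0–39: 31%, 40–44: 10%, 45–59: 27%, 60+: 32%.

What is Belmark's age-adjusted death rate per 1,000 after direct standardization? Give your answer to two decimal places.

14.53

Standard weights: 0.31, 0.10, 0.27, 0.32.
Standardized rate: 0.3100×1.17 + 0.1000×2.60 + 0.2700×13.43 + 0.3200×32.14 = 14.5336 per 1,000.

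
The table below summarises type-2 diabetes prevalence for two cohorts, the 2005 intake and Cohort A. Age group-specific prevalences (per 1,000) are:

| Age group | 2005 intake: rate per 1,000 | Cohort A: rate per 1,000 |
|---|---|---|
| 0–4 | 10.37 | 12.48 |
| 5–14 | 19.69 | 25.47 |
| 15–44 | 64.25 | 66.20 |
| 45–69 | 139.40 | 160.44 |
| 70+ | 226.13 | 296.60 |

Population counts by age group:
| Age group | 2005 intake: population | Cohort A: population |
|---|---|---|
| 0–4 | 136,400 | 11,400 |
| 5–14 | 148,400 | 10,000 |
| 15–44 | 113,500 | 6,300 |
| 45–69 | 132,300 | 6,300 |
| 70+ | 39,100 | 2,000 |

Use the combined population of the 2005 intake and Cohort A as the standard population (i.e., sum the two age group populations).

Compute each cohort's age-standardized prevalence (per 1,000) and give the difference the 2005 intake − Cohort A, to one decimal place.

-12.0

Combined standard total = 605,700; weights = 0.2440, 0.2615, 0.1978, 0.2288, 0.0679.
The 2005 intake: 0.2440×10.37 + 0.2615×19.69 + 0.1978×64.25 + 0.2288×139.40 + 0.0679×226.13 = 67.6300 per 1,000.
Cohort A: 0.2440×12.48 + 0.2615×25.47 + 0.1978×66.20 + 0.2288×160.44 + 0.0679×296.60 = 79.6384 per 1,000.
Difference = 67.6300 − 79.6384 = -12.0084.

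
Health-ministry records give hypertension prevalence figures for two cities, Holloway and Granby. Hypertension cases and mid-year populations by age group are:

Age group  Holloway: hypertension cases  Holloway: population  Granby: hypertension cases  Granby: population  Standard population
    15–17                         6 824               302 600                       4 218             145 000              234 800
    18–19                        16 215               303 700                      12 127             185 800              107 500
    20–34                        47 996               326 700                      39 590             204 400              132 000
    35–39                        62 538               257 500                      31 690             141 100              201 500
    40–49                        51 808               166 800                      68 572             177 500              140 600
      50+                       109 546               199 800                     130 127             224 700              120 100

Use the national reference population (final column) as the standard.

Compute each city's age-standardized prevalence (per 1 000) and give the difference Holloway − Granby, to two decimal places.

-20.99

Age-specific rates per 1 000 for Holloway: 22.551, 53.392, 146.912, 242.866, 310.600, 548.278.
For Granby: 29.090, 65.269, 193.689, 224.592, 386.321, 579.114.
Standard total = 936 500; weights = 0.2507, 0.1148, 0.1410, 0.2152, 0.1501, 0.1282.
Holloway: 0.2507×22.551 + 0.1148×53.392 + 0.1410×146.912 + 0.2152×242.866 + 0.1501×310.600 + 0.1282×548.278 = 201.6903 per 1 000.
Granby: 0.2507×29.090 + 0.1148×65.269 + 0.1410×193.689 + 0.2152×224.592 + 0.1501×386.321 + 0.1282×579.114 = 222.6774 per 1 000.
Difference = 201.6903 − 222.6774 = -20.9871.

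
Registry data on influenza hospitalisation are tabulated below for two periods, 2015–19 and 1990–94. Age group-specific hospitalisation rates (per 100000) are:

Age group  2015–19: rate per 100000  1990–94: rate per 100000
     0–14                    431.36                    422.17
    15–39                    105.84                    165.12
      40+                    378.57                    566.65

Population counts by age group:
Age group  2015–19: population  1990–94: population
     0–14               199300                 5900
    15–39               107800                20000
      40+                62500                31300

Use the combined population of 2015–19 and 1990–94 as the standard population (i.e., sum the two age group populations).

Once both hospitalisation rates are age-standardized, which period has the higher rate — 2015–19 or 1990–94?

Combined standard total = 426800; weights = 0.4808, 0.2994, 0.2198.
2015–19: 0.4808×431.36 + 0.2994×105.84 + 0.2198×378.57 = 322.2851 per 100000.
1990–94: 0.4808×422.17 + 0.2994×165.12 + 0.2198×566.65 = 376.9526 per 100000.

1990–94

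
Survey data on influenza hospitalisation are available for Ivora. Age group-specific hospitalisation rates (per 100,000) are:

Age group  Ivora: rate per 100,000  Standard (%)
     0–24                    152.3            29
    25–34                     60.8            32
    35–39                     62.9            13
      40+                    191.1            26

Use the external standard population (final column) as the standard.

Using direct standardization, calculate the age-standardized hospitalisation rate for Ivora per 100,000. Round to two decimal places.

121.49

Standard weights: 0.29, 0.32, 0.13, 0.26.
Standardized rate: 0.2900×152.3 + 0.3200×60.8 + 0.1300×62.9 + 0.2600×191.1 = 121.4860 per 100,000.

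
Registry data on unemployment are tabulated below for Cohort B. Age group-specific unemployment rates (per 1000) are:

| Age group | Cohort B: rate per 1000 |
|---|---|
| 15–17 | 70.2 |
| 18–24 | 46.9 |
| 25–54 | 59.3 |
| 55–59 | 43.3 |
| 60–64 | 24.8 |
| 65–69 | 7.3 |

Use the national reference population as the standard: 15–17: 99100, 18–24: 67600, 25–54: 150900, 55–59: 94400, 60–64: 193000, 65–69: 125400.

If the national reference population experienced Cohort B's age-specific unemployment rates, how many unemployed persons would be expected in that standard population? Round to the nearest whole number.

28865

Expected unemployed persons = Σ (standard pop × age-specific rate ÷ 1000)
= 99100×70.2/1000 + 67600×46.9/1000 + 150900×59.3/1000 + 94400×43.3/1000 + 193000×24.8/1000 + 125400×7.3/1000
= 6956.82 + 3170.44 + 8948.37 + 4087.52 + 4786.40 + 915.42 = 28864.97.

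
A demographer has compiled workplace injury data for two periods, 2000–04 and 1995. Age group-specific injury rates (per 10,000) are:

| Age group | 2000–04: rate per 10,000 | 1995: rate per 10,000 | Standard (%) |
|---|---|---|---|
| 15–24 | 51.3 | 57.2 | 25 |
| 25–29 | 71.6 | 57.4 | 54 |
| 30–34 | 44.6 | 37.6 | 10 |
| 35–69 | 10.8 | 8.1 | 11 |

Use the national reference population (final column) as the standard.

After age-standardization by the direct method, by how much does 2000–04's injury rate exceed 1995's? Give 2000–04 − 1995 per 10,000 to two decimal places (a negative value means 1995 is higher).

7.19

Standard weights: 0.25, 0.54, 0.10, 0.11.
2000–04: 0.2500×51.3 + 0.5400×71.6 + 0.1000×44.6 + 0.1100×10.8 = 57.1370 per 10,000.
1995: 0.2500×57.2 + 0.5400×57.4 + 0.1000×37.6 + 0.1100×8.1 = 49.9470 per 10,000.
Difference = 57.1370 − 49.9470 = 7.1900.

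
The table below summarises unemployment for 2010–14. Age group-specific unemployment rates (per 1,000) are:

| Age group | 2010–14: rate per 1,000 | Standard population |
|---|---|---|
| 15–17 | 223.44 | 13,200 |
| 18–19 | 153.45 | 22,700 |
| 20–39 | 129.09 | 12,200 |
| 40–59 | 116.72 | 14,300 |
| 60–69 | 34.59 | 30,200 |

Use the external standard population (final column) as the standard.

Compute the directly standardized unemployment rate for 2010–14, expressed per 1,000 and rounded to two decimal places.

Standard total = 92,600; weights = 0.1425, 0.2451, 0.1317, 0.1544, 0.3261.
Standardized rate: 0.1425×223.44 + 0.2451×153.45 + 0.1317×129.09 + 0.1544×116.72 + 0.3261×34.59 = 115.7812 per 1,000.

115.78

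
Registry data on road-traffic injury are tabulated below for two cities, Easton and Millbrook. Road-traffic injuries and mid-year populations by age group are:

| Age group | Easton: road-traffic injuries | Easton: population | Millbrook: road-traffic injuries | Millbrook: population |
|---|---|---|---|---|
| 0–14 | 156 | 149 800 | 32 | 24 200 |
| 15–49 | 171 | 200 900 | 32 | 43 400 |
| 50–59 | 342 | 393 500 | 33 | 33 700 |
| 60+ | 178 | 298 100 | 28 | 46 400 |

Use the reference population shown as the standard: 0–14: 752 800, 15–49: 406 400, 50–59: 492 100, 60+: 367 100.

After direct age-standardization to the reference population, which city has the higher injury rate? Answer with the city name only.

Millbrook

Age-specific rates per 100 000 for Easton: 104.14, 85.12, 86.91, 59.71.
For Millbrook: 132.23, 73.73, 97.92, 60.34.
Standard total = 2 018 400; weights = 0.3730, 0.2013, 0.2438, 0.1819.
Easton: 0.3730×104.14 + 0.2013×85.12 + 0.2438×86.91 + 0.1819×59.71 = 88.0286 per 100 000.
Millbrook: 0.3730×132.23 + 0.2013×73.73 + 0.2438×97.92 + 0.1819×60.34 = 99.0137 per 100 000.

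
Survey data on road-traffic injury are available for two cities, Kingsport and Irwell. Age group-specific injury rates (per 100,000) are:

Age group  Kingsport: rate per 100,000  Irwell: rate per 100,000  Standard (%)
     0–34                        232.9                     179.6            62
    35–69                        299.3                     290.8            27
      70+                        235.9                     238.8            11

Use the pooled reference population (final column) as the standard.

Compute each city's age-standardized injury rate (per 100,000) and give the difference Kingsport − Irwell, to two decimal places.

35.02

Standard weights: 0.62, 0.27, 0.11.
Kingsport: 0.6200×232.9 + 0.2700×299.3 + 0.1100×235.9 = 251.1580 per 100,000.
Irwell: 0.6200×179.6 + 0.2700×290.8 + 0.1100×238.8 = 216.1360 per 100,000.
Difference = 251.1580 − 216.1360 = 35.0220.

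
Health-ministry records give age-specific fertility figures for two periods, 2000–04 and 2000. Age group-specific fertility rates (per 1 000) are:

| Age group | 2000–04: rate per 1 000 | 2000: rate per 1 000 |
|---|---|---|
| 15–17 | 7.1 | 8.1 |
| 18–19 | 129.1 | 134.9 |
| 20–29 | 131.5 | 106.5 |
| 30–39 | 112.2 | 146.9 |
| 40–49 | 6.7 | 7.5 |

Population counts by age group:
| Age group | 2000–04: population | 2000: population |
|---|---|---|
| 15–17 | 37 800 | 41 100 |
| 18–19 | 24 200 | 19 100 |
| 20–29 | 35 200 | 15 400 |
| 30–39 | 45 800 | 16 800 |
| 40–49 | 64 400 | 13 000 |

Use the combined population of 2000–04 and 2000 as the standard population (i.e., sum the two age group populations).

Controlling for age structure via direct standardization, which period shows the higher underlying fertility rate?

Combined standard total = 312 800; weights = 0.2522, 0.1384, 0.1618, 0.2001, 0.2474.
2000–04: 0.2522×7.1 + 0.1384×129.1 + 0.1618×131.5 + 0.2001×112.2 + 0.2474×6.7 = 65.0461 per 1 000.
2000: 0.2522×8.1 + 0.1384×134.9 + 0.1618×106.5 + 0.2001×146.9 + 0.2474×7.5 = 69.1995 per 1 000.

2000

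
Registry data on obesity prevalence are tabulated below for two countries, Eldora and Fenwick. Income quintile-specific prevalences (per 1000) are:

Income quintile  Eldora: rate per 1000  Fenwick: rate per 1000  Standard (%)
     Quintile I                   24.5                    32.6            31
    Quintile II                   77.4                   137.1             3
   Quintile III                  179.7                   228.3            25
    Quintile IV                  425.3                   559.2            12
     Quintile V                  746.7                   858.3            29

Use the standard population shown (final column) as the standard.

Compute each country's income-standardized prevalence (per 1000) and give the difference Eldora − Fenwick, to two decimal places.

-64.88

Standard weights: 0.31, 0.03, 0.25, 0.12, 0.29.
Eldora: 0.3100×24.5 + 0.0300×77.4 + 0.2500×179.7 + 0.1200×425.3 + 0.2900×746.7 = 322.4210 per 1000.
Fenwick: 0.3100×32.6 + 0.0300×137.1 + 0.2500×228.3 + 0.1200×559.2 + 0.2900×858.3 = 387.3050 per 1000.
Difference = 322.4210 − 387.3050 = -64.8840.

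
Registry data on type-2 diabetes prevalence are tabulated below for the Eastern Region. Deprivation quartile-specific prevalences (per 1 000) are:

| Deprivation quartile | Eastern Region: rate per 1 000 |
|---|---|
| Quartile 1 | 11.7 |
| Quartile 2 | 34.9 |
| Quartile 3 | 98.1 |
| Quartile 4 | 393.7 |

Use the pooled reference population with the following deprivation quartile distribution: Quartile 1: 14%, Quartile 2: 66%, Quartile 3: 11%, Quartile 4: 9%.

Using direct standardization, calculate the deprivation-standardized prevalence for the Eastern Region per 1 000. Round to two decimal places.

Standard weights: 0.14, 0.66, 0.11, 0.09.
Standardized rate: 0.1400×11.7 + 0.6600×34.9 + 0.1100×98.1 + 0.0900×393.7 = 70.8960 per 1 000.

70.90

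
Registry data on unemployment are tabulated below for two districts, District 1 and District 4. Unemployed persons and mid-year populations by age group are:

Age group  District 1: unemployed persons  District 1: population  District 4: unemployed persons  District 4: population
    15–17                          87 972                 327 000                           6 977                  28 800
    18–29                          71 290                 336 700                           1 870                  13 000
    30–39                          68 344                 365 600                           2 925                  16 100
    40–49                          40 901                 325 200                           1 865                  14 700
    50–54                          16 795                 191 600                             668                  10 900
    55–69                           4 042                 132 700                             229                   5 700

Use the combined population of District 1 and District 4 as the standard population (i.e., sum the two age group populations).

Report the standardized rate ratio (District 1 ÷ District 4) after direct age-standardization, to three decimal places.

Age-specific rates per 1 000 for District 1: 269.028, 211.732, 186.937, 125.772, 87.657, 30.460.
For District 4: 242.257, 143.846, 181.677, 126.871, 61.284, 40.175.
Combined standard total = 1 768 000; weights = 0.2012, 0.1978, 0.2159, 0.1923, 0.1145, 0.0783.
District 1: 0.2012×269.028 + 0.1978×211.732 + 0.2159×186.937 + 0.1923×125.772 + 0.1145×87.657 + 0.0783×30.460 = 172.9820 per 1 000.
District 4: 0.2012×242.257 + 0.1978×143.846 + 0.2159×181.677 + 0.1923×126.871 + 0.1145×61.284 + 0.0783×40.175 = 150.9830 per 1 000.
Ratio = 172.9820 ÷ 150.9830 = 1.14571.

1.146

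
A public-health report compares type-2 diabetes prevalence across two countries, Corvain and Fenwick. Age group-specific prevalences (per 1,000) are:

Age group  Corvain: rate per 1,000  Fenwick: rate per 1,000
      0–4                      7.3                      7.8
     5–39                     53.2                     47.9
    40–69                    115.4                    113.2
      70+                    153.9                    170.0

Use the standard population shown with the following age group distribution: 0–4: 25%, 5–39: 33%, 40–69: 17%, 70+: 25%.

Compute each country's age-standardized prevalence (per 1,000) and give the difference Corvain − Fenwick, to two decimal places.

-2.03

Standard weights: 0.25, 0.33, 0.17, 0.25.
Corvain: 0.2500×7.3 + 0.3300×53.2 + 0.1700×115.4 + 0.2500×153.9 = 77.4740 per 1,000.
Fenwick: 0.2500×7.8 + 0.3300×47.9 + 0.1700×113.2 + 0.2500×170.0 = 79.5010 per 1,000.
Difference = 77.4740 − 79.5010 = -2.0270.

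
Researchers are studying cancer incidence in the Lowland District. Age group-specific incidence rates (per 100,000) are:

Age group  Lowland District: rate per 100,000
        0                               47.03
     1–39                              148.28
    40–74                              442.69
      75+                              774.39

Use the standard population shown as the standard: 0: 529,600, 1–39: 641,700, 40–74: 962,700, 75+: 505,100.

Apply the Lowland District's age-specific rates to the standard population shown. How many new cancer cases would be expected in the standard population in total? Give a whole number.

Expected new cancer cases = Σ (standard pop × age-specific rate ÷ 100,000)
= 529,600×47.03/100,000 + 641,700×148.28/100,000 + 962,700×442.69/100,000 + 505,100×774.39/100,000
= 249.07 + 951.51 + 4261.78 + 3911.44 = 9373.80.

9374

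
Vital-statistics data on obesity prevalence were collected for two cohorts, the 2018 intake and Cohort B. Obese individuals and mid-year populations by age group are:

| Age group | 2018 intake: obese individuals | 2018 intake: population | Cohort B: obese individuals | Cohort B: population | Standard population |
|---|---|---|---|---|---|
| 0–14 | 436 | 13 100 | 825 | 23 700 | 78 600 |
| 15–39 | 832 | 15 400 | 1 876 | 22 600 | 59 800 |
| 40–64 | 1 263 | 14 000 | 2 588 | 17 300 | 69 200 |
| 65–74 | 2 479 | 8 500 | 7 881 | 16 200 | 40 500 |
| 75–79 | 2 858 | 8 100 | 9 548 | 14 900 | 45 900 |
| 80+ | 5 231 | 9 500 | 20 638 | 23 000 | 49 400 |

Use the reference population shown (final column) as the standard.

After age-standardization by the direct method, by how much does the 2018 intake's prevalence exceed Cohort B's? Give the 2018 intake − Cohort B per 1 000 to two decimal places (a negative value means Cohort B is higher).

-128.70

Age-specific rates per 1 000 for the 2018 intake: 33.282, 54.026, 90.214, 291.647, 352.840, 550.632.
For Cohort B: 34.810, 83.009, 149.595, 486.481, 640.805, 897.304.
Standard total = 343 400; weights = 0.2289, 0.1741, 0.2015, 0.1179, 0.1337, 0.1439.
The 2018 intake: 0.2289×33.282 + 0.1741×54.026 + 0.2015×90.214 + 0.1179×291.647 + 0.1337×352.840 + 0.1439×550.632 = 195.9750 per 1 000.
Cohort B: 0.2289×34.810 + 0.1741×83.009 + 0.2015×149.595 + 0.1179×486.481 + 0.1337×640.805 + 0.1439×897.304 = 324.6777 per 1 000.
Difference = 195.9750 − 324.6777 = -128.7026.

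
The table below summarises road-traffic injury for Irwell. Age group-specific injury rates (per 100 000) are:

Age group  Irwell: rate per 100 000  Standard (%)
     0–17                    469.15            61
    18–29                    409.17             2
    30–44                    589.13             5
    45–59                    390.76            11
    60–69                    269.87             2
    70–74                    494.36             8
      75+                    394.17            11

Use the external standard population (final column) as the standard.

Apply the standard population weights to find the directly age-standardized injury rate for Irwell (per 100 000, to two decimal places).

Standard weights: 0.61, 0.02, 0.05, 0.11, 0.02, 0.08, 0.11.
Standardized rate: 0.6100×469.15 + 0.0200×409.17 + 0.0500×589.13 + 0.1100×390.76 + 0.0200×269.87 + 0.0800×494.36 + 0.1100×394.17 = 455.1099 per 100 000.

455.11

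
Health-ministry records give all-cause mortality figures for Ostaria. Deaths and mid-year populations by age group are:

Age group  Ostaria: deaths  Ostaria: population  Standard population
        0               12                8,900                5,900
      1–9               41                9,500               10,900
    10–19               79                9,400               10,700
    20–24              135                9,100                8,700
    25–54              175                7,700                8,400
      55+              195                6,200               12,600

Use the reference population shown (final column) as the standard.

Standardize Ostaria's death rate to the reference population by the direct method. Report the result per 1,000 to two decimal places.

Age-specific rates per 1,000 for Ostaria: 1.348, 4.316, 8.404, 14.835, 22.727, 31.452.
Standard total = 57,200; weights = 0.1031, 0.1906, 0.1871, 0.1521, 0.1469, 0.2203.
Standardized rate: 0.1031×1.348 + 0.1906×4.316 + 0.1871×8.404 + 0.1521×14.835 + 0.1469×22.727 + 0.2203×31.452 = 15.0557 per 1,000.

15.06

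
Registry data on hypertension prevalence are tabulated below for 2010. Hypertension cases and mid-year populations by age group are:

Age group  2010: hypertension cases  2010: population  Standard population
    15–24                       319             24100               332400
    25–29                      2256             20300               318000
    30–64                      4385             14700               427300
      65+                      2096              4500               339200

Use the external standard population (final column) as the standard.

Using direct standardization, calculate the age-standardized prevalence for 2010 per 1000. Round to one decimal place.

229.5

Age-specific rates per 1000 for 2010: 13.237, 111.133, 298.299, 465.778.
Standard total = 1416900; weights = 0.2346, 0.2244, 0.3016, 0.2394.
Standardized rate: 0.2346×13.237 + 0.2244×111.133 + 0.3016×298.299 + 0.2394×465.778 = 229.5118 per 1000.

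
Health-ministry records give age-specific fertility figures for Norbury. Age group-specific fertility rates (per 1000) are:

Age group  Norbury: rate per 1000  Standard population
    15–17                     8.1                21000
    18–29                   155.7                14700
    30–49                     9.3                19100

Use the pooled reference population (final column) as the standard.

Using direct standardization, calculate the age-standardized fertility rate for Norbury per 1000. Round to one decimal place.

Standard total = 54800; weights = 0.3832, 0.2682, 0.3485.
Standardized rate: 0.3832×8.1 + 0.2682×155.7 + 0.3485×9.3 = 48.1117 per 1000.

48.1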